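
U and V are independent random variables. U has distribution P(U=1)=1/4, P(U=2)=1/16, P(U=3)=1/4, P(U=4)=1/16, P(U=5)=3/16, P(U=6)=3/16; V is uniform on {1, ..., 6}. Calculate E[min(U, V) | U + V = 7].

15/8

P(U + V = 7) = 1/6.
Summing min(U,V)·P(x,y) over outcomes with U + V = 7 gives 5/16.
E[min(U, V) | U + V = 7] = (5/16) / (1/6) = 15/8.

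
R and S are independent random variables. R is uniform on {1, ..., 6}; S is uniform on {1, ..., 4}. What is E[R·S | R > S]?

P(R > S) = 7/12.
Summing RS·P(x,y) over outcomes with R > S gives 145/24.
E[R·S | R > S] = (145/24) / (7/12) = 145/14.

145/14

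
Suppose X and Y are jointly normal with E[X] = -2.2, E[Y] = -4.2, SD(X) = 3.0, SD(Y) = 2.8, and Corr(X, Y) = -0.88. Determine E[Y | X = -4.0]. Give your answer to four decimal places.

E[Y | X=x] = μ_Y + ρ(σ_Y/σ_X)(x − μ_X) for jointly normal variables.
E[Y | X=-4.0] = -4.2 + (-0.88)·(2.8/3.0)·(-4.0 − (-2.2)) = -4.2 + (-0.82133)·(-1.8) = -2.7216.

-2.7216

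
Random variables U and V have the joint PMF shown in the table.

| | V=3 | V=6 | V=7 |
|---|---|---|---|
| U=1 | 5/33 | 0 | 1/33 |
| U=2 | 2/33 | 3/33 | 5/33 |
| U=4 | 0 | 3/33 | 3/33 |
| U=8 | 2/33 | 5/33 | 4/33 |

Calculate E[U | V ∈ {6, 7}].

113/24

P(V ∈ {6, 7}) = 8/11.
Summing U·P(U=x,V=y) over the conditioning event gives 113/33.
E[U | V ∈ {6, 7}] = (113/33) / (8/11) = 113/24.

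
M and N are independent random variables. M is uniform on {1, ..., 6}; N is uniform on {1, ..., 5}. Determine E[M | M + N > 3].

P(M + N > 3) = 9/10.
Summing M·P(x,y) over outcomes with M + N > 3 gives 101/30.
E[M | M + N > 3] = (101/30) / (9/10) = 101/27.

101/27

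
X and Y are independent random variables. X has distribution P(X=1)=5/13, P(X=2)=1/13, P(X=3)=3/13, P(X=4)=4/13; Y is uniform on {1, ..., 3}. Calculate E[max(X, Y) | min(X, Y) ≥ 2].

55/16

P(min(X, Y) ≥ 2) = 16/39.
Summing max(X,Y)·P(x,y) over outcomes with min(X, Y) ≥ 2 gives 55/39.
E[max(X, Y) | min(X, Y) ≥ 2] = (55/39) / (16/39) = 55/16.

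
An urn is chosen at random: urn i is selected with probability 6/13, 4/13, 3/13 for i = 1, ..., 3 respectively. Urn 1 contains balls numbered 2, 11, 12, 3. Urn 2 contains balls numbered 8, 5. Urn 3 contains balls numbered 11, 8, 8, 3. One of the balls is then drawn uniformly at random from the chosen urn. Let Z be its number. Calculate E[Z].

181/26

E[Z | urn 1] = (2+11+12+3)/4 = 7.
E[Z | urn 2] = (8+5)/2 = 13/2.
E[Z | urn 3] = (11+8+8+3)/4 = 15/2.
By the law of total expectation,
E[Z] = (6/13)·(7) + (4/13)·(13/2) + (3/13)·(15/2) = 181/26.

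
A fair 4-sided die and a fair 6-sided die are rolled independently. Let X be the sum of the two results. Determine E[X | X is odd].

6

P(X is odd) = 1/2.
Σ over the event: 3·1/12 + 5·1/6 + 7·1/6 + 9·1/12 = 3.
E[X | X is odd] = (3) / (1/2) = 6.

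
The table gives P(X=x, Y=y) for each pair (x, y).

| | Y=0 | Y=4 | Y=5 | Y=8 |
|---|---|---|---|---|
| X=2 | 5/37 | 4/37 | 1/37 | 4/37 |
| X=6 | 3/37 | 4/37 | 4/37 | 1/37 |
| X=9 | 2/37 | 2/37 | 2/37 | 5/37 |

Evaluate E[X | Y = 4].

5

P(Y = 4) = 10/37.
Σ X·P over the event = 2·(4/37) + 6·(4/37) + 9·(2/37) = 50/37.
E[X | Y = 4] = (50/37) / (10/37) = 5.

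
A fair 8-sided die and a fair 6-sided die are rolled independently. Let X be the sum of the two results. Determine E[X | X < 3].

P(X < 3) = 1/48.
Σ over the event: 2·1/48 = 1/24.
E[X | X < 3] = (1/24) / (1/48) = 2.

2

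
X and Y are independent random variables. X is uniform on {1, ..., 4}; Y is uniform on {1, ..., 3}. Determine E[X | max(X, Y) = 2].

Outcomes with max(X, Y) = 2: (1,2), (2,1), (2,2), each with probability 1/12.
E[X | max(X, Y) = 2] = (1 + 2 + 2) / 3 = 5/3.

5/3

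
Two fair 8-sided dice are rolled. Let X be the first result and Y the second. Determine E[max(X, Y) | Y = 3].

P(Y = 3) = 1/8.
Summing max(X,Y)·P(x,y) over outcomes with Y = 3 gives 39/64.
E[max(X, Y) | Y = 3] = (39/64) / (1/8) = 39/8.

39/8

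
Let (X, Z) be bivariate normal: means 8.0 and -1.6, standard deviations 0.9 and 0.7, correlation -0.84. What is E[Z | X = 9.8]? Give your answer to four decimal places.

-2.7760

The regression of Z on X has slope ρ·σ_Z/σ_X and passes through (μ_X, μ_Z).
E[Z | X=9.8] = -1.6 + (-0.84)·(0.7/0.9)·(9.8 − (8.0)) = -1.6 + (-0.65333)·(1.8) = -2.7760.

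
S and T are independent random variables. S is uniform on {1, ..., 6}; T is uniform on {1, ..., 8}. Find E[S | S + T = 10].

P(S + T = 10) = 5/48.
Summing S·P(x,y) over outcomes with S + T = 10 gives 5/12.
E[S | S + T = 10] = (5/12) / (5/48) = 4.

4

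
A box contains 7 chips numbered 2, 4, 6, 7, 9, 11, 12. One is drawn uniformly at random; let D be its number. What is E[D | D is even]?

P(D is even) = 4/7.
Σ over the event: 2·1/7 + 4·1/7 + 6·1/7 + 12·1/7 = 24/7.
E[D | D is even] = (24/7) / (4/7) = 6.

6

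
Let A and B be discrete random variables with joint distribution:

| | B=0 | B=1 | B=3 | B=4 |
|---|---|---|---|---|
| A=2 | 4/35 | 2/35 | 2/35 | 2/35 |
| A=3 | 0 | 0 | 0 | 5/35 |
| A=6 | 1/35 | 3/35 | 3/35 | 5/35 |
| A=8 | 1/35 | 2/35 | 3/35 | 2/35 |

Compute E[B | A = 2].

P(A = 2) = 2/7.
Summing B·P(A=x,B=y) over the conditioning event gives 16/35.
E[B | A = 2] = (16/35) / (2/7) = 8/5.

8/5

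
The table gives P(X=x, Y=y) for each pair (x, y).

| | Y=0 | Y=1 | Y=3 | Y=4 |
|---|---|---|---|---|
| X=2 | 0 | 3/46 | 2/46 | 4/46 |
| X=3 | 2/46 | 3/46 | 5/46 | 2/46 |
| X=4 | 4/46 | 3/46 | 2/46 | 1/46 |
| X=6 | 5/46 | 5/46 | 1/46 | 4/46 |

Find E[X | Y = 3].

33/10

P(Y = 3) = 5/23.
Σ X·P over the event = 2·(2/46) + 3·(5/46) + 4·(2/46) + 6·(1/46) = 33/46.
E[X | Y = 3] = (33/46) / (5/23) = 33/10.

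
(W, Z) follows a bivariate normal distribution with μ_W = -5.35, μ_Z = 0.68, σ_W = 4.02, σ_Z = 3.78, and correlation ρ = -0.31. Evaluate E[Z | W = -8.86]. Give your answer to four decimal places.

E[Z | W=x] = μ_Z + ρ(σ_Z/σ_W)(x − μ_W) for jointly normal variables.
E[Z | W=-8.86] = 0.68 + (-0.31)·(3.78/4.02)·(-8.86 − (-5.35)) = 0.68 + (-0.29149)·(-3.51) = 1.7031.

1.7031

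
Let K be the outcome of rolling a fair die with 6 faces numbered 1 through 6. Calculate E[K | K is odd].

3

Given K is odd, K is equally likely to be any of {1, 3, 5}.
E[K | K is odd] = (1 + 3 + 5) / 3 = 3.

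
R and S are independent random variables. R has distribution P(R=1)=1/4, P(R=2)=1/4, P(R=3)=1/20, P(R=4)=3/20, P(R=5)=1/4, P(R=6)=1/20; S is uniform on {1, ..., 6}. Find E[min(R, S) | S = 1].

1

P(S = 1) = 1/6.
Summing min(R,S)·P(x,y) over outcomes with S = 1 gives 1/6.
E[min(R, S) | S = 1] = (1/6) / (1/6) = 1.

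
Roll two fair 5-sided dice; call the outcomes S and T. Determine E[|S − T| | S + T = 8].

4/3

Outcomes with S + T = 8: (3,5), (4,4), (5,3), each with probability 1/25.
E[|S − T| | S + T = 8] = (2 + 0 + 2) / 3 = 4/3.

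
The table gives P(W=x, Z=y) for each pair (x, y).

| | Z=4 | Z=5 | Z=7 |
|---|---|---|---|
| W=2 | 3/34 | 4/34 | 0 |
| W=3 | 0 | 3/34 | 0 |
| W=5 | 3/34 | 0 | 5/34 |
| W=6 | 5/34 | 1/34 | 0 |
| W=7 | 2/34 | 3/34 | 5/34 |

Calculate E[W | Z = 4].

5

P(Z = 4) = 13/34.
Σ W·P over the event = 2·(3/34) + 5·(3/34) + 6·(5/34) + 7·(2/34) = 65/34.
E[W | Z = 4] = (65/34) / (13/34) = 5.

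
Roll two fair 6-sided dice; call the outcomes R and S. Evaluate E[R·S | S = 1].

P(S = 1) = 1/6.
Summing RS·P(x,y) over outcomes with S = 1 gives 7/12.
E[R·S | S = 1] = (7/12) / (1/6) = 7/2.

7/2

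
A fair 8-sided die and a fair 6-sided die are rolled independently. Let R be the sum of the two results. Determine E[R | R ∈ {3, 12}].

42/5

P(R ∈ {3, 12}) = 5/48.
Σ over the event: 3·1/24 + 12·1/16 = 7/8.
E[R | R ∈ {3, 12}] = (7/8) / (5/48) = 42/5.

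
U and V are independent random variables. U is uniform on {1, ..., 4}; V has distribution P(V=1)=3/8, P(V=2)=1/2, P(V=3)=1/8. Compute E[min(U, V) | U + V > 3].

39/22

P(U + V > 3) = 11/16.
Summing min(U,V)·P(x,y) over outcomes with U + V > 3 gives 39/32.
E[min(U, V) | U + V > 3] = (39/32) / (11/16) = 39/22.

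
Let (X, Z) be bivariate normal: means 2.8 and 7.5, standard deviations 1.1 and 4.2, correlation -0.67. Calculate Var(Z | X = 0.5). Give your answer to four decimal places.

Var(Z | X=x) = (1 − ρ²)·σ_Z².
Var(Z | X=0.5) = (4.2)²·(1 − (-0.67)²) = 17.64·0.5511 = 9.7214.

9.7214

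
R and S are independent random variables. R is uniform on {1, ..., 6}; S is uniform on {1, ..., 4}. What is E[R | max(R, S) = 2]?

Outcomes with max(R, S) = 2: (1,2), (2,1), (2,2), each with probability 1/24.
E[R | max(R, S) = 2] = (1 + 2 + 2) / 3 = 5/3.

5/3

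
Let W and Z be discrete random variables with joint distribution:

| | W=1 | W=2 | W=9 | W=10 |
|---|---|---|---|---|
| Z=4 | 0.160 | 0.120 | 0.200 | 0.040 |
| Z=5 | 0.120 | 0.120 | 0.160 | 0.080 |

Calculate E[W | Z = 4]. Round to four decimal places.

P(Z = 4) = 0.520.
Σ W·P over the event = 1·(0.160) + 2·(0.120) + 9·(0.200) + 10·(0.040) = 2.600.
E[W | Z = 4] = (2.600) / (0.520) = 5.0000.

5.0000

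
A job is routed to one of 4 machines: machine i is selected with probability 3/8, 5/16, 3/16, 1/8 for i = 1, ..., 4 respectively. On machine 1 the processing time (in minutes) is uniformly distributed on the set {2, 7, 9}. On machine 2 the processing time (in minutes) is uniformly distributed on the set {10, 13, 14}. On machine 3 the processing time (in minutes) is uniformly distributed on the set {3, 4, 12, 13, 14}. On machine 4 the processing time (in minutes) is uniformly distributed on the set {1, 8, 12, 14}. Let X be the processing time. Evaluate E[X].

4283/480

E[X | machine 1] = (2+7+9)/3 = 6.
E[X | machine 2] = (10+13+14)/3 = 37/3.
E[X | machine 3] = (3+4+12+13+14)/5 = 46/5.
E[X | machine 4] = (1+8+12+14)/4 = 35/4.
E[X] = (3/8)·(6) + (5/16)·(37/3) + (3/16)·(46/5) + (1/8)·(35/4) = 4283/480.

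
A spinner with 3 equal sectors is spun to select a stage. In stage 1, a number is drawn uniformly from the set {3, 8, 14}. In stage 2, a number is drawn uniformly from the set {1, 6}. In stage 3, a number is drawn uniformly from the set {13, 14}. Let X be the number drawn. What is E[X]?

76/9

E[X | stage 1] = (3+8+14)/3 = 25/3.
E[X | stage 2] = (1+6)/2 = 7/2.
E[X | stage 3] = (13+14)/2 = 27/2.
By the law of total expectation,
E[X] = (1/3)·(25/3) + (1/3)·(7/2) + (1/3)·(27/2) = 76/9.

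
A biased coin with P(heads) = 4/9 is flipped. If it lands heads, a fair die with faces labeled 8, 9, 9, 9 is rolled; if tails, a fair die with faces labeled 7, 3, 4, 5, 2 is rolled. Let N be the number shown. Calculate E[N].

56/9

E[N | heads] = (8+9+9+9)/4 = 35/4.
E[N | tails] = (7+3+4+5+2)/5 = 21/5.
By the law of total expectation,
E[N] = (4/9)·(35/4) + (5/9)·(21/5) = 56/9.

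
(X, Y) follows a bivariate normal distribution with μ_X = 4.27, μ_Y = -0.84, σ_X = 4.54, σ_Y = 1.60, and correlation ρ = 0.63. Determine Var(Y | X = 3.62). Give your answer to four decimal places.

1.5439

For a bivariate normal, Var(Y | X=x) = σ_Y²(1 − ρ²).
Var(Y | X=3.62) = (1.60)²·(1 − (0.63)²) = 2.56·0.6031 = 1.5439.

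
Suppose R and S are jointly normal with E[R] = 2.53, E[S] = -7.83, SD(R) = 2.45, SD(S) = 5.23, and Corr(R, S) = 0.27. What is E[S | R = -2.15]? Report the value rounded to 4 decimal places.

-10.5274

The regression of S on R has slope ρ·σ_S/σ_R and passes through (μ_R, μ_S).
E[S | R=-2.15] = -7.83 + (0.27)·(5.23/2.45)·(-2.15 − (2.53)) = -7.83 + (0.57637)·(-4.68) = -10.5274.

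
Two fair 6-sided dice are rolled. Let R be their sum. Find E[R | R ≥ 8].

P(R ≥ 8) = 5/12.
Σ over the event: 8·5/36 + 9·1/9 + 10·1/12 + 11·1/18 + 12·1/36 = 35/9.
E[R | R ≥ 8] = (35/9) / (5/12) = 28/3.

28/3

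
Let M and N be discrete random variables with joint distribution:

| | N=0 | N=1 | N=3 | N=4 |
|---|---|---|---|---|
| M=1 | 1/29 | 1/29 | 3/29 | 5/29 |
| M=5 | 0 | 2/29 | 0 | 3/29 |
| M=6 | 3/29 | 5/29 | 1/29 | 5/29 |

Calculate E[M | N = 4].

P(N = 4) = 13/29.
Summing M·P(M=x,N=y) over the conditioning event gives 50/29.
E[M | N = 4] = (50/29) / (13/29) = 50/13.

50/13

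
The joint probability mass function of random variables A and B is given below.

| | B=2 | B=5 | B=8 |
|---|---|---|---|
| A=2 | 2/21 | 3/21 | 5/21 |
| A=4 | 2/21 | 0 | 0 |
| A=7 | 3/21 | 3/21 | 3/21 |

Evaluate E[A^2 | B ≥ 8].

P(B ≥ 8) = 8/21.
Σ A^2·P over the event = 4·(5/21) + 49·(3/21) = 167/21.
E[A^2 | B ≥ 8] = (167/21) / (8/21) = 167/8.

167/8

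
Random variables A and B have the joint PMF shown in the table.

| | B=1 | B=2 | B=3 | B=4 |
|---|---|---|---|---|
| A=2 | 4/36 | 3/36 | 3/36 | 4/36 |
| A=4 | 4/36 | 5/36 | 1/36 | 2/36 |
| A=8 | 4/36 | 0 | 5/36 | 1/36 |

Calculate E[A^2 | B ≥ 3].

P(B ≥ 3) = 4/9.
Σ A^2·P over the event = 4·(3/36) + 4·(4/36) + 16·(1/36) + 16·(2/36) + 64·(5/36) + 64·(1/36) = 115/9.
E[A^2 | B ≥ 3] = (115/9) / (4/9) = 115/4.

115/4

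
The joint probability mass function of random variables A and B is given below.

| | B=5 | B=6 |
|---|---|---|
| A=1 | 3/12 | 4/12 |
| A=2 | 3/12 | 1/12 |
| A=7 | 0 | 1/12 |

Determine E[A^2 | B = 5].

P(B = 5) = 1/2.
Σ A^2·P over the event = 1·(3/12) + 4·(3/12) = 5/4.
E[A^2 | B = 5] = (5/4) / (1/2) = 5/2.

5/2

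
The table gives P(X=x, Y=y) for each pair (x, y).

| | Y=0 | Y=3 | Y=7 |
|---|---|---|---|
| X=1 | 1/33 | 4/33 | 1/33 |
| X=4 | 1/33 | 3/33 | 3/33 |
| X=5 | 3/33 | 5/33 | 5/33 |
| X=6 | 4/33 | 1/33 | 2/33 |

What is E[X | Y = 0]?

44/9

P(Y = 0) = 3/11.
Σ X·P over the event = 1·(1/33) + 4·(1/33) + 5·(3/33) + 6·(4/33) = 4/3.
E[X | Y = 0] = (4/3) / (3/11) = 44/9.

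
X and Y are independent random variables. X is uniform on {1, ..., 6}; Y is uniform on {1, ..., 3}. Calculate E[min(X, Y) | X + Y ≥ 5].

P(X + Y ≥ 5) = 2/3.
Summing min(X,Y)·P(x,y) over outcomes with X + Y ≥ 5 gives 25/18.
E[min(X, Y) | X + Y ≥ 5] = (25/18) / (2/3) = 25/12.

25/12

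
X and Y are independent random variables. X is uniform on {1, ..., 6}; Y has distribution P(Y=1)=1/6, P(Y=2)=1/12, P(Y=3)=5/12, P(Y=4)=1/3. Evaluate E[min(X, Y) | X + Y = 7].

31/12

P(X + Y = 7) = 1/6.
Summing min(X,Y)·P(x,y) over outcomes with X + Y = 7 gives 31/72.
E[min(X, Y) | X + Y = 7] = (31/72) / (1/6) = 31/12.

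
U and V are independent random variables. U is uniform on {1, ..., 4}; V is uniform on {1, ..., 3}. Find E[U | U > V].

Outcomes with U > V: (2,1), (3,1), (3,2), (4,1), (4,2), (4,3), each with probability 1/12.
E[U | U > V] = (2 + 3 + 3 + 4 + 4 + 4) / 6 = 10/3.

10/3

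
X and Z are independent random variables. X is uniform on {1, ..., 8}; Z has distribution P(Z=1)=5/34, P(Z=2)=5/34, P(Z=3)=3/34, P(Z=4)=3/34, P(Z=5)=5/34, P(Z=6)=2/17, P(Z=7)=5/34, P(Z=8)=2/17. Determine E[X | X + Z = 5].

11/4

P(X + Z = 5) = 1/17.
Summing X·P(x,y) over outcomes with X + Z = 5 gives 11/68.
E[X | X + Z = 5] = (11/68) / (1/17) = 11/4.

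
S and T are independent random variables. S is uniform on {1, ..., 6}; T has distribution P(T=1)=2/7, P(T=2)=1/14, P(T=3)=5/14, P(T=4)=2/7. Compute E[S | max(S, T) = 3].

P(max(S, T) = 3) = 5/21.
Summing S·P(x,y) over outcomes with max(S, T) = 3 gives 15/28.
E[S | max(S, T) = 3] = (15/28) / (5/21) = 9/4.

9/4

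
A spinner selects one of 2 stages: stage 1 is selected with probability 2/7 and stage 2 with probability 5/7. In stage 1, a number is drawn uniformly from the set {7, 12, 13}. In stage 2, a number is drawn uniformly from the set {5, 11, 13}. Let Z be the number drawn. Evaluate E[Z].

209/21

E[Z | stage 1] = (7+12+13)/3 = 32/3.
E[Z | stage 2] = (5+11+13)/3 = 29/3.
E[Z] = (2/7)·(32/3) + (5/7)·(29/3) = 209/21.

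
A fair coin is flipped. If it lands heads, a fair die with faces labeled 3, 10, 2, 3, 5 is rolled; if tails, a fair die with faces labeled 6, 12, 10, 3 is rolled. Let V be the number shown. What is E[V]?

E[V | heads] = (3+10+2+3+5)/5 = 23/5.
E[V | tails] = (6+12+10+3)/4 = 31/4.
By the law of total expectation,
E[V] = (1/2)·(23/5) + (1/2)·(31/4) = 247/40.

247/40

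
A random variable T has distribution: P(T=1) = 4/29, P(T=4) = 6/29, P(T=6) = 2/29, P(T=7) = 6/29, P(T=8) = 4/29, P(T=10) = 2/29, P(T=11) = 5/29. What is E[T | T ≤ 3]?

1

P(T ≤ 3) = 4/29.
Σ over the event: 1·4/29 = 4/29.
E[T | T ≤ 3] = (4/29) / (4/29) = 1.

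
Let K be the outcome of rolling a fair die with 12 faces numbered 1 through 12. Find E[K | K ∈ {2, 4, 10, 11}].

27/4

P(K ∈ {2, 4, 10, 11}) = 1/3.
Σ over the event: 2·1/12 + 4·1/12 + 10·1/12 + 11·1/12 = 9/4.
E[K | K ∈ {2, 4, 10, 11}] = (9/4) / (1/3) = 27/4.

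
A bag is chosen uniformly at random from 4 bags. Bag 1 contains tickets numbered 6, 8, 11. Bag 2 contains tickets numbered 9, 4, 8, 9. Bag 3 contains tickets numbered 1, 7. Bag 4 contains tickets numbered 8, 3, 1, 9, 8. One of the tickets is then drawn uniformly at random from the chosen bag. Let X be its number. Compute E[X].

E[X | bag 1] = (6+8+11)/3 = 25/3.
E[X | bag 2] = (9+4+8+9)/4 = 15/2.
E[X | bag 3] = (1+7)/2 = 4.
E[X | bag 4] = (8+3+1+9+8)/5 = 29/5.
By the law of total expectation,
E[X] = (1/4)·(25/3) + (1/4)·(15/2) + (1/4)·(4) + (1/4)·(29/5) = 769/120.

769/120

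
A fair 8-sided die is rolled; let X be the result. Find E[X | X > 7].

Given X > 7, X is equally likely to be any of {8}.
E[X | X > 7] = (8) / 1 = 8.

8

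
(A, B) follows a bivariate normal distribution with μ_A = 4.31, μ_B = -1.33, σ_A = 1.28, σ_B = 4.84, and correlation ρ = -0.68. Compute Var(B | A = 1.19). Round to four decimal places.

12.5936

The conditional variance in a bivariate normal is σ_B²(1 − ρ²), independent of x.
Var(B | A=1.19) = (4.84)²·(1 − (-0.68)²) = 23.4256·0.5376 = 12.5936.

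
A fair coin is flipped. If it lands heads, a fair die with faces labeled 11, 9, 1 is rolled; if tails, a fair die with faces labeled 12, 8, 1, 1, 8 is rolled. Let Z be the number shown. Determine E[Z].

13/2

E[Z | heads] = (11+9+1)/3 = 7.
E[Z | tails] = (12+8+1+1+8)/5 = 6.
By the law of total expectation,
E[Z] = (1/2)·(7) + (1/2)·(6) = 13/2.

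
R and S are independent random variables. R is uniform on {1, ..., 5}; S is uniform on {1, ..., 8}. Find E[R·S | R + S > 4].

P(R + S > 4) = 17/20.
Summing RS·P(x,y) over outcomes with R + S > 4 gives 105/8.
E[R·S | R + S > 4] = (105/8) / (17/20) = 525/34.

525/34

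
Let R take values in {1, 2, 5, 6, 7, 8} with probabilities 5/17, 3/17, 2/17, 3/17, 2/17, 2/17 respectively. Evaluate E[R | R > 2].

58/9

P(R > 2) = 9/17.
Σ over the event: 5·2/17 + 6·3/17 + 7·2/17 + 8·2/17 = 58/17.
E[R | R > 2] = (58/17) / (9/17) = 58/9.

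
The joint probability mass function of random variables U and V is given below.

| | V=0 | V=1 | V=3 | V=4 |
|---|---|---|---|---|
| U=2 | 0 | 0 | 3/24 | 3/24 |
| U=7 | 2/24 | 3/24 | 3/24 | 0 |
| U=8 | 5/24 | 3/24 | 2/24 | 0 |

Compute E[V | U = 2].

7/2

P(U = 2) = 1/4.
Summing V·P(U=x,V=y) over the conditioning event gives 7/8.
E[V | U = 2] = (7/8) / (1/4) = 7/2.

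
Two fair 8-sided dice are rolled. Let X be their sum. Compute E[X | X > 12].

14

P(X > 12) = 5/32.
Σ over the event: 13·1/16 + 14·3/64 + 15·1/32 + 16·1/64 = 35/16.
E[X | X > 12] = (35/16) / (5/32) = 14.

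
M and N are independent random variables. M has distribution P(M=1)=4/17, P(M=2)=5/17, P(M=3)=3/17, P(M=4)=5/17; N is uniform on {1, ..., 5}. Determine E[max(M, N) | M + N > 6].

P(M + N > 6) = 26/85.
Summing max(M,N)·P(x,y) over outcomes with M + N > 6 gives 117/85.
E[max(M, N) | M + N > 6] = (117/85) / (26/85) = 9/2.

9/2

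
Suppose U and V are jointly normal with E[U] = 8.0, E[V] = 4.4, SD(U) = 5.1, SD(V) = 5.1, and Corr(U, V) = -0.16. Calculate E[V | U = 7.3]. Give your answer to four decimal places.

4.5120

E[V | U=x] = μ_V + ρ(σ_V/σ_U)(x − μ_U) for jointly normal variables.
E[V | U=7.3] = 4.4 + (-0.16)·(5.1/5.1)·(7.3 − (8.0)) = 4.4 + (-0.16)·(-0.7) = 4.5120.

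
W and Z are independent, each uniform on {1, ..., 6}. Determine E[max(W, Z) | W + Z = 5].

Outcomes with W + Z = 5: (1,4), (2,3), (3,2), (4,1), each with probability 1/36.
E[max(W, Z) | W + Z = 5] = (4 + 3 + 3 + 4) / 4 = 7/2.

7/2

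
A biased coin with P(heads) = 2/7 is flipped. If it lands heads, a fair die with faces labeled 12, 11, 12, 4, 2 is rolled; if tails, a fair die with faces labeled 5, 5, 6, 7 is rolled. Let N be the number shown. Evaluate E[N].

E[N | heads] = (12+11+12+4+2)/5 = 41/5.
E[N | tails] = (5+5+6+7)/4 = 23/4.
E[N] = (2/7)·(41/5) + (5/7)·(23/4) = 129/20.

129/20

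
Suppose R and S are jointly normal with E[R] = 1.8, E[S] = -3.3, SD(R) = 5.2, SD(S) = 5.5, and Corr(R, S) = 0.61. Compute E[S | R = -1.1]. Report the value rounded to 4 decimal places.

E[S | R=x] = μ_S + ρ(σ_S/σ_R)(x − μ_R) for jointly normal variables.
E[S | R=-1.1] = -3.3 + (0.61)·(5.5/5.2)·(-1.1 − (1.8)) = -3.3 + (0.64519)·(-2.9) = -5.1711.

-5.1711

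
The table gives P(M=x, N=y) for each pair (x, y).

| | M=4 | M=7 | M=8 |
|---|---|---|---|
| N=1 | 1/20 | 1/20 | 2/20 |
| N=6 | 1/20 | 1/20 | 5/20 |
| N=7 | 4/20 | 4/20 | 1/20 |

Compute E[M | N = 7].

P(N = 7) = 9/20.
Σ M·P over the event = 4·(4/20) + 7·(4/20) + 8·(1/20) = 13/5.
E[M | N = 7] = (13/5) / (9/20) = 52/9.

52/9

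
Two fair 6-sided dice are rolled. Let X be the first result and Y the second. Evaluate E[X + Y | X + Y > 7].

P(X + Y > 7) = 5/12.
Summing (X+Y)·P(x,y) over outcomes with X + Y > 7 gives 35/9.
E[X + Y | X + Y > 7] = (35/9) / (5/12) = 28/3.

28/3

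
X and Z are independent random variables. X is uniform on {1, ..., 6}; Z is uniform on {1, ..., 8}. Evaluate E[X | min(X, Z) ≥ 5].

Outcomes with min(X, Z) ≥ 5: (5,5), (5,6), (5,7), (5,8), (6,5), (6,6), (6,7), (6,8), each with probability 1/48.
E[X | min(X, Z) ≥ 5] = (5 + 5 + 5 + 5 + 6 + 6 + 6 + 6) / 8 = 11/2.

11/2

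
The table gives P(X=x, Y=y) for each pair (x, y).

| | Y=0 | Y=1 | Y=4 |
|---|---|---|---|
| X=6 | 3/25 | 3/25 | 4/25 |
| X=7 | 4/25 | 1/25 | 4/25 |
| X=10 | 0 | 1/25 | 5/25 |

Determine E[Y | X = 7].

P(X = 7) = 9/25.
Σ Y·P over the event = 0·(4/25) + 1·(1/25) + 4·(4/25) = 17/25.
E[Y | X = 7] = (17/25) / (9/25) = 17/9.

17/9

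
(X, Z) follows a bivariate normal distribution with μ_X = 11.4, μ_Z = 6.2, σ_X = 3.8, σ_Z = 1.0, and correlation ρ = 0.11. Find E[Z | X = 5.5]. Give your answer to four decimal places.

For a bivariate normal, E[Z | X=x] = μ_Z + ρ·(σ_Z/σ_X)·(x − μ_X).
E[Z | X=5.5] = 6.2 + (0.11)·(1.0/3.8)·(5.5 − (11.4)) = 6.2 + (0.028947)·(-5.9) = 6.0292.

6.0292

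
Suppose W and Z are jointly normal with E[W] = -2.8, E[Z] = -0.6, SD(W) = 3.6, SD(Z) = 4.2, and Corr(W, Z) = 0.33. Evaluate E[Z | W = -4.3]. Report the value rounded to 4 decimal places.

-1.1775

The regression of Z on W has slope ρ·σ_Z/σ_W and passes through (μ_W, μ_Z).
E[Z | W=-4.3] = -0.6 + (0.33)·(4.2/3.6)·(-4.3 − (-2.8)) = -0.6 + (0.385)·(-1.5) = -1.1775.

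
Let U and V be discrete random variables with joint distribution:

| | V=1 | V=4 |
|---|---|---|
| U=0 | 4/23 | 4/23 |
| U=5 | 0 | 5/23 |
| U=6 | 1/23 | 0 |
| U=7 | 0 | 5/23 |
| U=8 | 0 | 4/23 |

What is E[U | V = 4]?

P(V = 4) = 18/23.
Σ U·P over the event = 0·(4/23) + 5·(5/23) + 7·(5/23) + 8·(4/23) = 4.
E[U | V = 4] = (4) / (18/23) = 46/9.

46/9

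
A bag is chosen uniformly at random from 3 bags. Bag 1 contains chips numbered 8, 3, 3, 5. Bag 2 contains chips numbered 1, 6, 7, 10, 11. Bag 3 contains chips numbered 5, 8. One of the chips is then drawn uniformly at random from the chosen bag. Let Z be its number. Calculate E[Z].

73/12

E[Z | bag 1] = (8+3+3+5)/4 = 19/4.
E[Z | bag 2] = (1+6+7+10+11)/5 = 7.
E[Z | bag 3] = (5+8)/2 = 13/2.
By the law of total expectation,
E[Z] = (1/3)·(19/4) + (1/3)·(7) + (1/3)·(13/2) = 73/12.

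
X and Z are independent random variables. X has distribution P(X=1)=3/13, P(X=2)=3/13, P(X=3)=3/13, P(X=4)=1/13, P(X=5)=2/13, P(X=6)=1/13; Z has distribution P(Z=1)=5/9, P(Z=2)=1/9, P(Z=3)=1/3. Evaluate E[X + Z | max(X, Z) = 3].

P(max(X, Z) = 3) = 5/13.
Summing (X+Z)·P(x,y) over outcomes with max(X, Z) = 3 gives 70/39.
E[X + Z | max(X, Z) = 3] = (70/39) / (5/13) = 14/3.

14/3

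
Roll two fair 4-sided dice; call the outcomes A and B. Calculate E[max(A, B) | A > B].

10/3

Outcomes with A > B: (2,1), (3,1), (3,2), (4,1), (4,2), (4,3), each with probability 1/16.
E[max(A, B) | A > B] = (2 + 3 + 3 + 4 + 4 + 4) / 6 = 10/3.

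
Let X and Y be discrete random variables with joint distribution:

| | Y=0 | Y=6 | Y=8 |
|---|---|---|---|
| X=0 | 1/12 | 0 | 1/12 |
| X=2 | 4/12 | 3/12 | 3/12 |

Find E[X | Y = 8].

3/2

P(Y = 8) = 1/3.
Σ X·P over the event = 0·(1/12) + 2·(3/12) = 1/2.
E[X | Y = 8] = (1/2) / (1/3) = 3/2.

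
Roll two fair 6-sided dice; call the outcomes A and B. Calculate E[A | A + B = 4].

2

P(A + B = 4) = 1/12.
Summing A·P(x,y) over outcomes with A + B = 4 gives 1/6.
E[A | A + B = 4] = (1/6) / (1/12) = 2.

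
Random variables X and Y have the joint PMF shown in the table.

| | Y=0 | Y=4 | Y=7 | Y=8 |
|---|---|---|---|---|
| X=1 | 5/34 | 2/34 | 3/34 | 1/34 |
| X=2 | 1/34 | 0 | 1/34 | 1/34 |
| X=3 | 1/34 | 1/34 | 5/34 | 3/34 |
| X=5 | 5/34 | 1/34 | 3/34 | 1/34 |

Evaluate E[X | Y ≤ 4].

45/16

P(Y ≤ 4) = 8/17.
Σ X·P over the event = 1·(5/34) + 1·(2/34) + 2·(1/34) + 3·(1/34) + 3·(1/34) + 5·(5/34) + 5·(1/34) = 45/34.
E[X | Y ≤ 4] = (45/34) / (8/17) = 45/16.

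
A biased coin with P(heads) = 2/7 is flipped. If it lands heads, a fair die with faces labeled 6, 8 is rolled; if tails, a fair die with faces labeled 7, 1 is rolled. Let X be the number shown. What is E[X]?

E[X | heads] = (6+8)/2 = 7.
E[X | tails] = (7+1)/2 = 4.
By the law of total expectation,
E[X] = (2/7)·(7) + (5/7)·(4) = 34/7.

34/7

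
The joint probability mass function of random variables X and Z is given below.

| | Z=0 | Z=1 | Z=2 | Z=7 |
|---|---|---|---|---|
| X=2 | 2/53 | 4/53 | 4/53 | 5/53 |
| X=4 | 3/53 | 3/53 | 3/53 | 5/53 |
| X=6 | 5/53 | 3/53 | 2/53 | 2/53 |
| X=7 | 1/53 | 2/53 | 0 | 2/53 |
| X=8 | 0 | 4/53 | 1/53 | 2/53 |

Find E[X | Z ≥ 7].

9/2

P(Z ≥ 7) = 16/53.
Σ X·P over the event = 2·(5/53) + 4·(5/53) + 6·(2/53) + 7·(2/53) + 8·(2/53) = 72/53.
E[X | Z ≥ 7] = (72/53) / (16/53) = 9/2.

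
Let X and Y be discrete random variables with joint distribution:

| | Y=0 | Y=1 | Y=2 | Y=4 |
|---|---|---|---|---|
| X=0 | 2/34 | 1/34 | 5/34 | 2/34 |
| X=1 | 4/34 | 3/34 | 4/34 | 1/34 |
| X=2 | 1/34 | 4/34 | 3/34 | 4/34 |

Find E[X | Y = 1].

11/8

P(Y = 1) = 4/17.
Summing X·P(X=x,Y=y) over the conditioning event gives 11/34.
E[X | Y = 1] = (11/34) / (4/17) = 11/8.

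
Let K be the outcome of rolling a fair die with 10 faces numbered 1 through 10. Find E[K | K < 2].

1

Given K < 2, K is equally likely to be any of {1}.
E[K | K < 2] = (1) / 1 = 1.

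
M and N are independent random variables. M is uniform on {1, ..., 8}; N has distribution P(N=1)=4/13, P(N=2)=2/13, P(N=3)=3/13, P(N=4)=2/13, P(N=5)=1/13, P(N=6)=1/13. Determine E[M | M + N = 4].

19/9

P(M + N = 4) = 9/104.
Summing M·P(x,y) over outcomes with M + N = 4 gives 19/104.
E[M | M + N = 4] = (19/104) / (9/104) = 19/9.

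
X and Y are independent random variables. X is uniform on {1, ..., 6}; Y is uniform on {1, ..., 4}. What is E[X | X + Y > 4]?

P(X + Y > 4) = 3/4.
Summing X·P(x,y) over outcomes with X + Y > 4 gives 37/12.
E[X | X + Y > 4] = (37/12) / (3/4) = 37/9.

37/9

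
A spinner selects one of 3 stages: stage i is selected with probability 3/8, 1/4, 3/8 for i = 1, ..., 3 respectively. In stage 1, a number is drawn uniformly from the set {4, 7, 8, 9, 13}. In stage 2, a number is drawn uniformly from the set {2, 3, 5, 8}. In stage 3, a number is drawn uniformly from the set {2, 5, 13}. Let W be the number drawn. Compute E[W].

E[W | stage 1] = (4+7+8+9+13)/5 = 41/5.
E[W | stage 2] = (2+3+5+8)/4 = 9/2.
E[W | stage 3] = (2+5+13)/3 = 20/3.
E[W] = (3/8)·(41/5) + (1/4)·(9/2) + (3/8)·(20/3) = 67/10.

67/10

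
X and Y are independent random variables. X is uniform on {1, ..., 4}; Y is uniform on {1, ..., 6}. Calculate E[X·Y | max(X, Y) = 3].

Outcomes with max(X, Y) = 3: (1,3), (2,3), (3,1), (3,2), (3,3), each with probability 1/24.
E[X·Y | max(X, Y) = 3] = (3 + 6 + 3 + 6 + 9) / 5 = 27/5.

27/5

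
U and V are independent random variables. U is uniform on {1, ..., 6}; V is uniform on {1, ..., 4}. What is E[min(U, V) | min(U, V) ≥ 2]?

P(min(U, V) ≥ 2) = 5/8.
Summing min(U,V)·P(x,y) over outcomes with min(U, V) ≥ 2 gives 41/24.
E[min(U, V) | min(U, V) ≥ 2] = (41/24) / (5/8) = 41/15.

41/15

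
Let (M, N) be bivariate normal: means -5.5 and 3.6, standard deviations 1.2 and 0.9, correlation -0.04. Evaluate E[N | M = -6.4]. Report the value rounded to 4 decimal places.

3.6270

For a bivariate normal, E[N | M=x] = μ_N + ρ·(σ_N/σ_M)·(x − μ_M).
E[N | M=-6.4] = 3.6 + (-0.04)·(0.9/1.2)·(-6.4 − (-5.5)) = 3.6 + (-0.03)·(-0.9) = 3.6270.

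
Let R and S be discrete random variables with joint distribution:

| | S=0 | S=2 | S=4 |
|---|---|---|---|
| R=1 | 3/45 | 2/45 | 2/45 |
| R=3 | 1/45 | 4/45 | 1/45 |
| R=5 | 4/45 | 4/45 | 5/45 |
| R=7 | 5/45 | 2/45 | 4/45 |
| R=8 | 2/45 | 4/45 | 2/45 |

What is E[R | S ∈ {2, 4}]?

P(S ∈ {2, 4}) = 2/3.
Summing R·P(R=x,S=y) over the conditioning event gives 154/45.
E[R | S ∈ {2, 4}] = (154/45) / (2/3) = 77/15.

77/15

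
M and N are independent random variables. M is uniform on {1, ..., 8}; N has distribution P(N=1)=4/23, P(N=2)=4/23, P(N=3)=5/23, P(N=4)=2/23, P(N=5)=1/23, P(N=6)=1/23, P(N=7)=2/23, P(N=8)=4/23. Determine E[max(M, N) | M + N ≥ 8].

785/111

P(M + N ≥ 8) = 111/184.
Summing max(M,N)·P(x,y) over outcomes with M + N ≥ 8 gives 785/184.
E[max(M, N) | M + N ≥ 8] = (785/184) / (111/184) = 785/111.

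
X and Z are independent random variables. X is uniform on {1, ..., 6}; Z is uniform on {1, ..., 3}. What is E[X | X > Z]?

53/12

P(X > Z) = 2/3.
Summing X·P(x,y) over outcomes with X > Z gives 53/18.
E[X | X > Z] = (53/18) / (2/3) = 53/12.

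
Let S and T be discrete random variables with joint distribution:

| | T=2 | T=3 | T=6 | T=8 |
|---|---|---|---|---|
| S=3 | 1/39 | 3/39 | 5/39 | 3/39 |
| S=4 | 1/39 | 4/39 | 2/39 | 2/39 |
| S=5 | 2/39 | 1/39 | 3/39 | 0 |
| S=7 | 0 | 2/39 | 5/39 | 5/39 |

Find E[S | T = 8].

P(T = 8) = 10/39.
Σ S·P over the event = 3·(3/39) + 4·(2/39) + 7·(5/39) = 4/3.
E[S | T = 8] = (4/3) / (10/39) = 26/5.

26/5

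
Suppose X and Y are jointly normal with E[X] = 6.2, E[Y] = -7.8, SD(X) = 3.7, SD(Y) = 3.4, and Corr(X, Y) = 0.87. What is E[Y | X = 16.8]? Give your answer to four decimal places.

The regression of Y on X has slope ρ·σ_Y/σ_X and passes through (μ_X, μ_Y).
E[Y | X=16.8] = -7.8 + (0.87)·(3.4/3.7)·(16.8 − (6.2)) = -7.8 + (0.79946)·(10.6) = 0.6743.

0.6743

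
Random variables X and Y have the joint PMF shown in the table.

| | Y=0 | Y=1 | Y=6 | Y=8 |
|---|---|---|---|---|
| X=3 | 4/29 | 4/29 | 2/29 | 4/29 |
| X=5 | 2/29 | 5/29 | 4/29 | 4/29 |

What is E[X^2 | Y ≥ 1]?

415/23

P(Y ≥ 1) = 23/29.
Summing X^2·P(X=x,Y=y) over the conditioning event gives 415/29.
E[X^2 | Y ≥ 1] = (415/29) / (23/29) = 415/23.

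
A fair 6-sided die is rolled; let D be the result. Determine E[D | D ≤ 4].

5/2

Given D ≤ 4, D is equally likely to be any of {1, 2, 3, 4}.
E[D | D ≤ 4] = (1 + 2 + 3 + 4) / 4 = 5/2.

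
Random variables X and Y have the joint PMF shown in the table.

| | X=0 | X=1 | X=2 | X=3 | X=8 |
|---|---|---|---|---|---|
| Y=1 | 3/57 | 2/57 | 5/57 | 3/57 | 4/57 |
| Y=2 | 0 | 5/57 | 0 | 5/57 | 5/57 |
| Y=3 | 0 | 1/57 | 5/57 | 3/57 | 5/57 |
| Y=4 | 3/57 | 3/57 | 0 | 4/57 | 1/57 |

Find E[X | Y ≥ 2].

143/40

P(Y ≥ 2) = 40/57.
Summing X·P(X=x,Y=y) over the conditioning event gives 143/57.
E[X | Y ≥ 2] = (143/57) / (40/57) = 143/40.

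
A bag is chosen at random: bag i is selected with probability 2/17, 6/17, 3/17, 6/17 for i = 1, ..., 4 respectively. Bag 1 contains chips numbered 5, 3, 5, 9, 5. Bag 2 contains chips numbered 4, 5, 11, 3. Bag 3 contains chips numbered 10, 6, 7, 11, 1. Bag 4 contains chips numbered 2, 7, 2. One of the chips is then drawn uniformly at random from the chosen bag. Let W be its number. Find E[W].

E[W | bag 1] = (5+3+5+9+5)/5 = 27/5.
E[W | bag 2] = (4+5+11+3)/4 = 23/4.
E[W | bag 3] = (10+6+7+11+1)/5 = 7.
E[W | bag 4] = (2+7+2)/3 = 11/3.
E[W] = (2/17)·(27/5) + (6/17)·(23/4) + (3/17)·(7) + (6/17)·(11/3) = 883/170.

883/170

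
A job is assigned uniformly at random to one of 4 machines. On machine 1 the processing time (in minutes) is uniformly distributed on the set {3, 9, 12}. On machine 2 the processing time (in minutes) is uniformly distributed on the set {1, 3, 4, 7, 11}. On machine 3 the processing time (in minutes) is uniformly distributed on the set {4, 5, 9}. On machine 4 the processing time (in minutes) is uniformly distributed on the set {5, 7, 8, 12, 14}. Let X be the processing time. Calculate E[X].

E[X | machine 1] = (3+9+12)/3 = 8.
E[X | machine 2] = (1+3+4+7+11)/5 = 26/5.
E[X | machine 3] = (4+5+9)/3 = 6.
E[X | machine 4] = (5+7+8+12+14)/5 = 46/5.
E[X] = (1/4)·(8) + (1/4)·(26/5) + (1/4)·(6) + (1/4)·(46/5) = 71/10.

71/10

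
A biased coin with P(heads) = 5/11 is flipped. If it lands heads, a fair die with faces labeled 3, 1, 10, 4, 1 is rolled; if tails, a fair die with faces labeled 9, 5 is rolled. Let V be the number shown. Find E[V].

61/11

E[V | heads] = (3+1+10+4+1)/5 = 19/5.
E[V | tails] = (9+5)/2 = 7.
By the law of total expectation,
E[V] = (5/11)·(19/5) + (6/11)·(7) = 61/11.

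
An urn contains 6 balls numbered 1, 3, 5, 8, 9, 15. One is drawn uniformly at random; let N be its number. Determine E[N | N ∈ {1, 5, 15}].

P(N ∈ {1, 5, 15}) = 1/2.
Σ over the event: 1·1/6 + 5·1/6 + 15·1/6 = 7/2.
E[N | N ∈ {1, 5, 15}] = (7/2) / (1/2) = 7.

7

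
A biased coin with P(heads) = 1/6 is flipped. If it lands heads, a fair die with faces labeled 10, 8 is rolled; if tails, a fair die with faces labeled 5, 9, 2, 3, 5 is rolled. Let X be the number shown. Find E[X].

E[X | heads] = (10+8)/2 = 9.
E[X | tails] = (5+9+2+3+5)/5 = 24/5.
E[X] = (1/6)·(9) + (5/6)·(24/5) = 11/2.

11/2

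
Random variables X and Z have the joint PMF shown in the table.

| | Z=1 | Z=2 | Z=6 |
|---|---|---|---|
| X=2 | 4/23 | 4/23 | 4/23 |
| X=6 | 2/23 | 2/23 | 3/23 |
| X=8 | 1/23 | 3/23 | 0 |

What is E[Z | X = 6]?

P(X = 6) = 7/23.
Summing Z·P(X=x,Z=y) over the conditioning event gives 24/23.
E[Z | X = 6] = (24/23) / (7/23) = 24/7.

24/7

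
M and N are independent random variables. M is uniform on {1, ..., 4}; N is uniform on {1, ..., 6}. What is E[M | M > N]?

10/3

Outcomes with M > N: (2,1), (3,1), (3,2), (4,1), (4,2), (4,3), each with probability 1/24.
E[M | M > N] = (2 + 3 + 3 + 4 + 4 + 4) / 6 = 10/3.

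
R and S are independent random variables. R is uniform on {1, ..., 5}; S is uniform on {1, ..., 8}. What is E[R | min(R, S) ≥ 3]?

P(min(R, S) ≥ 3) = 9/20.
Summing R·P(x,y) over outcomes with min(R, S) ≥ 3 gives 9/5.
E[R | min(R, S) ≥ 3] = (9/5) / (9/20) = 4.

4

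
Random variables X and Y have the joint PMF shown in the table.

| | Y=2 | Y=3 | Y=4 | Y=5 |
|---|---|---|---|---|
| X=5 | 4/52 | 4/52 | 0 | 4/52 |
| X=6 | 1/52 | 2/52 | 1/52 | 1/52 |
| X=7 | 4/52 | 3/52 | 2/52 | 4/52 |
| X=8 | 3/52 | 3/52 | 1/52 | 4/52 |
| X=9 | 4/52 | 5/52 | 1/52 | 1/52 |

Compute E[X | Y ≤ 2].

57/8

P(Y ≤ 2) = 4/13.
Summing X·P(X=x,Y=y) over the conditioning event gives 57/26.
E[X | Y ≤ 2] = (57/26) / (4/13) = 57/8.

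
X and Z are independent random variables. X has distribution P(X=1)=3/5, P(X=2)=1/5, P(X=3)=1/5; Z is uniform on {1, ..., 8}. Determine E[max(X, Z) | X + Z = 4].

14/5

P(X + Z = 4) = 1/8.
Summing max(X,Z)·P(x,y) over outcomes with X + Z = 4 gives 7/20.
E[max(X, Z) | X + Z = 4] = (7/20) / (1/8) = 14/5.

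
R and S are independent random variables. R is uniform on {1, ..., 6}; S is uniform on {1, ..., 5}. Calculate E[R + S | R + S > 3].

187/27

P(R + S > 3) = 9/10.
Summing (R+S)·P(x,y) over outcomes with R + S > 3 gives 187/30.
E[R + S | R + S > 3] = (187/30) / (9/10) = 187/27.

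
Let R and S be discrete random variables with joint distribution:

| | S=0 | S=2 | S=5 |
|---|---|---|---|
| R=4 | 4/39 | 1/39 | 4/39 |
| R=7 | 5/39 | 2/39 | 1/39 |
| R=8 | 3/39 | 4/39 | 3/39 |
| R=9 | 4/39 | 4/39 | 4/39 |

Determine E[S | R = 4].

22/9

P(R = 4) = 3/13.
Σ S·P over the event = 0·(4/39) + 2·(1/39) + 5·(4/39) = 22/39.
E[S | R = 4] = (22/39) / (3/13) = 22/9.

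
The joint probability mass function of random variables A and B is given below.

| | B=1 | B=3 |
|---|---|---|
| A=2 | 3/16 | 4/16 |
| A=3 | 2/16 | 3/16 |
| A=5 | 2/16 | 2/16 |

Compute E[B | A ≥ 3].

19/9

P(A ≥ 3) = 9/16.
Σ B·P over the event = 1·(2/16) + 3·(3/16) + 1·(2/16) + 3·(2/16) = 19/16.
E[B | A ≥ 3] = (19/16) / (9/16) = 19/9.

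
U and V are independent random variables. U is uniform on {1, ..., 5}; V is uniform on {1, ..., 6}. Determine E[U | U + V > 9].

14/3

P(U + V > 9) = 1/10.
Summing U·P(x,y) over outcomes with U + V > 9 gives 7/15.
E[U | U + V > 9] = (7/15) / (1/10) = 14/3.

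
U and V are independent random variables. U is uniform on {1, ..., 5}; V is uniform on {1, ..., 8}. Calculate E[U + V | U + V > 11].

P(U + V > 11) = 3/40.
Summing (U+V)·P(x,y) over outcomes with U + V > 11 gives 37/40.
E[U + V | U + V > 11] = (37/40) / (3/40) = 37/3.

37/3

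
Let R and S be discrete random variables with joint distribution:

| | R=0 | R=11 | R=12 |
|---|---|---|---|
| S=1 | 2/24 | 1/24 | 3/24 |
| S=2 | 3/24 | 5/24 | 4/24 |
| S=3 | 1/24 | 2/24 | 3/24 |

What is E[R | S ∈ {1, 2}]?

P(S ∈ {1, 2}) = 3/4.
Σ R·P over the event = 0·(2/24) + 0·(3/24) + 11·(1/24) + 11·(5/24) + 12·(3/24) + 12·(4/24) = 25/4.
E[R | S ∈ {1, 2}] = (25/4) / (3/4) = 25/3.

25/3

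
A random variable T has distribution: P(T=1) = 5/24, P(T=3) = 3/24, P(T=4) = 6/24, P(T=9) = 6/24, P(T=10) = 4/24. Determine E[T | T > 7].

47/5

P(T > 7) = 5/12.
Σ over the event: 9·1/4 + 10·1/6 = 47/12.
E[T | T > 7] = (47/12) / (5/12) = 47/5.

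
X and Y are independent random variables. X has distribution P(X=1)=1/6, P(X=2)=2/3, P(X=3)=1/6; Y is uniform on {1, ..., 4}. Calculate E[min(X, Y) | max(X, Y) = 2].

13/9

P(max(X, Y) = 2) = 3/8.
Summing min(X,Y)·P(x,y) over outcomes with max(X, Y) = 2 gives 13/24.
E[min(X, Y) | max(X, Y) = 2] = (13/24) / (3/8) = 13/9.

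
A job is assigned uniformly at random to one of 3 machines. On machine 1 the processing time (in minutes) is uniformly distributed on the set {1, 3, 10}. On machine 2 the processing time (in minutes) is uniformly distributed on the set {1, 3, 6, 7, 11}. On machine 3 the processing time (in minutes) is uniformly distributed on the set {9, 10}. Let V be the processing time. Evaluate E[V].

593/90

E[V | machine 1] = (1+3+10)/3 = 14/3.
E[V | machine 2] = (1+3+6+7+11)/5 = 28/5.
E[V | machine 3] = (9+10)/2 = 19/2.
By the law of total expectation,
E[V] = (1/3)·(14/3) + (1/3)·(28/5) + (1/3)·(19/2) = 593/90.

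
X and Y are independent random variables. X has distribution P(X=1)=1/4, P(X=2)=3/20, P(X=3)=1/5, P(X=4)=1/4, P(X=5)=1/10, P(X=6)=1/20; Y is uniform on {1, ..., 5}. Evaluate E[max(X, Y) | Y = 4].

21/5

P(Y = 4) = 1/5.
Summing max(X,Y)·P(x,y) over outcomes with Y = 4 gives 21/25.
E[max(X, Y) | Y = 4] = (21/25) / (1/5) = 21/5.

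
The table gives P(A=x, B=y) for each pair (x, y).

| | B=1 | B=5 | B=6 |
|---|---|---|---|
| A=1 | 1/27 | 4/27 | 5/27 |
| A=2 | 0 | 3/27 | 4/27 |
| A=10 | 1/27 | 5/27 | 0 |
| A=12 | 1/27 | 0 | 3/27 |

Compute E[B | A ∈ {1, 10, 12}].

24/5

P(A ∈ {1, 10, 12}) = 20/27.
Σ B·P over the event = 1·(1/27) + 5·(4/27) + 6·(5/27) + 1·(1/27) + 5·(5/27) + 1·(1/27) + 6·(3/27) = 32/9.
E[B | A ∈ {1, 10, 12}] = (32/9) / (20/27) = 24/5.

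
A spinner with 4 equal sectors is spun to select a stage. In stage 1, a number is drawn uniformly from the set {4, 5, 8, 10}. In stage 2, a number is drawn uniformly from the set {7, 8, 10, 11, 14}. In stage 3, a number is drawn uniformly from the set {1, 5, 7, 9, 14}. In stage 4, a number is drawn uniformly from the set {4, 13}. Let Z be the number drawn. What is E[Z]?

649/80

E[Z | stage 1] = (4+5+8+10)/4 = 27/4.
E[Z | stage 2] = (7+8+10+11+14)/5 = 10.
E[Z | stage 3] = (1+5+7+9+14)/5 = 36/5.
E[Z | stage 4] = (4+13)/2 = 17/2.
E[Z] = (1/4)·(27/4) + (1/4)·(10) + (1/4)·(36/5) + (1/4)·(17/2) = 649/80.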